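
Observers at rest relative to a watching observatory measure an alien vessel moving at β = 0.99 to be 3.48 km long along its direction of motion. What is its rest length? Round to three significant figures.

24.7 km

γ = 1/√(1 − β²) = 1/√(1 − 0.9801) = 1/√0.0199 = 1/0.141067 = 7.0888.
Proper length: L₀ = γ·L = 7.0888 × 3.48 = 24.7 km.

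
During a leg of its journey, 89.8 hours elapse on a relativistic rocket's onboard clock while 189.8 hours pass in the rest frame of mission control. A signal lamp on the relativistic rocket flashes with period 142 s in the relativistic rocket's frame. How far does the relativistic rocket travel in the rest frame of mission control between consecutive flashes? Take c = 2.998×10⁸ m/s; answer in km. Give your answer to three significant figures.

7.93×10^7 km

The time-dilation ratio gives γ = 189.8/89.8 = 2.11359.
β = √(1 − 1/γ²) = 0.88099. Lab-frame period = γτ = 2.11359×142 s = 300.13 s. Distance = βc × γτ = 0.88099 × 2.998×10⁸ m/s × 300.13 s = 7.9271×10^10 m = 7.93×10^7 km.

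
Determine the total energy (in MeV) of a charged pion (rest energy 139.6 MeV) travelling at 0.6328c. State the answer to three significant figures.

180 MeV

γ = 1/√(1 − β²) = 1/√(1 − 0.40043584) = 1/√0.59956416 = 1/0.774315 = 1.2915.
Total energy: E = γmc² = 1.2915 × 139.6 MeV = 180 MeV.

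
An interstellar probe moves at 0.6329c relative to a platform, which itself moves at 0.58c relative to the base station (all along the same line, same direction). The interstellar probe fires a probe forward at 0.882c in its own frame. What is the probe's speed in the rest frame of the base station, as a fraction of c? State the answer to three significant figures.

0.993c

First combine the probe and interstellar probe (S''→S'): u₁ = (0.882 + 0.6329)/(1 + 0.882×0.6329) = 1.5149/1.5582178 = 0.9722.
Then combine with the platform (S'→S): u = (0.9722 + 0.58)/(1 + 0.9722×0.58) = 1.5522/1.563876 = 0.99253.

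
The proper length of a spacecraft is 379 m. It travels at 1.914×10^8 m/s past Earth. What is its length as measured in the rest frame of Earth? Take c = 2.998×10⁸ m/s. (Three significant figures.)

β = v/c = (1.914×10^8 m/s)/(2.998×10⁸ m/s) = 0.638426.
γ = 1/√(1 − β²) = 1/√(1 − 0.4075878) = 1/√0.5924122 = 1/0.769683 = 1.2992.
Length contraction: L = L₀/γ = 379/1.2992 = 292 m.

292 m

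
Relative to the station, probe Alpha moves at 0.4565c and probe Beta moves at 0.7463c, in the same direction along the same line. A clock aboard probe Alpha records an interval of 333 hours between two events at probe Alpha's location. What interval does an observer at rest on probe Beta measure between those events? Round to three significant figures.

The velocity of probe Alpha relative to probe Beta is (0.4565 − 0.7463)c / (1 − 0.4565×0.7463) = −0.43955c; relative speed 0.43955c.
γ for this relative speed: γ = 1/√(1 − 0.193204) = 1.1133.
The clock on probe Alpha records proper time, so probe Beta measures Δt = γΔτ = 1.1133 × 333 = 371 hours.

371 hours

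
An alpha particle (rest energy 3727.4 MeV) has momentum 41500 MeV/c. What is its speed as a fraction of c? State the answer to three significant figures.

pc/(mc²) = 41500/3727.4 = 11.134 = βγ = β/√(1−β²).
So β² = x²/(1 + x²) with x = 11.134: x² = 123.966, β² = 123.966/124.966 = 0.991998, β = 0.996.

0.996c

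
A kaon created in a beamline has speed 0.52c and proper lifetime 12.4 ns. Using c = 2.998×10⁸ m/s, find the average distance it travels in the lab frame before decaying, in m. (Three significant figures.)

2.26 m

Lorentz factor: γ = (1 − 0.2704)^(−1/2) = 1.1707.
Lab-frame lifetime: Δt = γτ = 1.1707 × 12.4 ns = 14.517 ns.
Distance: d = vΔt = 0.52 × 2.998×10⁸ m/s × 1.4517×10^-8 s = 2.26 m.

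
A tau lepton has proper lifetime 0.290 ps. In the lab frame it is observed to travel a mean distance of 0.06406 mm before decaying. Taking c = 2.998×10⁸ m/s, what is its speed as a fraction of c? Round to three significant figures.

Lab distance = (lab lifetime)·v = γτ·βc, so βγ = d/(cτ) = 6.406×10^-5/(2.998×10⁸ × 2.900×10^-13) = 0.73681.
With βγ = 0.73681: γ² = 1 + (βγ)² = 1.542889, and β = (βγ)/γ = 0.73681/1.24213 = 0.593.

0.593c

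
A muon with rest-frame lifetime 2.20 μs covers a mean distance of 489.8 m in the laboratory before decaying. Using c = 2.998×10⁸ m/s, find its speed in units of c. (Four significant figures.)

0.5962c

Lab distance = (lab lifetime)·v = γτ·βc, so βγ = d/(cτ) = 489.8/(2.998×10⁸ × 2.200×10^-6) = 0.74262.
With βγ = 0.74262: γ² = 1 + (βγ)² = 1.551484, and β = (βγ)/γ = 0.74262/1.24559 = 0.5962.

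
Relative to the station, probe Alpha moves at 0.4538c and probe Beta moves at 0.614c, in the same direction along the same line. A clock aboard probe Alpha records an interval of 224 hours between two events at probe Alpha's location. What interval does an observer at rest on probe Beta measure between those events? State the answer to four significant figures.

The velocity of probe Alpha relative to probe Beta is (0.4538 − 0.614)c / (1 − 0.4538×0.614) = −0.22208c; relative speed 0.22208c.
At |u| = 0.22208c, γ = (1 − 0.0493195)^(−1/2) = 1.0256.
The clock on probe Alpha records proper time, so probe Beta measures Δt = γΔτ = 1.0256 × 224 = 229.7 hours.

229.7 hours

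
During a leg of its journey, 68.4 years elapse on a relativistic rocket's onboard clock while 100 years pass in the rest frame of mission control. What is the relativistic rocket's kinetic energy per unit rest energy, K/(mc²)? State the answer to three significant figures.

From Δt = γΔτ: γ = 100/68.4 = 1.46199.
Since K = (γ−1)mc², K/(mc²) = 1.46199 − 1 = 0.462.

0.462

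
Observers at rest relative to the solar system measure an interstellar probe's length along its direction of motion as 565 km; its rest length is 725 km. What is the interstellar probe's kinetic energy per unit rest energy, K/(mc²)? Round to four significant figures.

Length contraction gives γ = L₀/L = 725/565 = 1.28319.
K/(mc²) = γ − 1 = 1.28319 − 1 = 0.2832.

0.2832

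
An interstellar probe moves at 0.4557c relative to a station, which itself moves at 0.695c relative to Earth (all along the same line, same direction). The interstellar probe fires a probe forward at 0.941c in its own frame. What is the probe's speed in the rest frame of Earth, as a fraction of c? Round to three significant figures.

Compose velocities in two stages. Stage 1 (into S'): u₁ = (0.941+0.4557)/(1+0.941×0.4557) = 0.97752.
Stage 2 (into S): u = (0.97752+0.695)/(1+0.97752×0.695) = 0.99592, so the speed is 0.996c.

0.996c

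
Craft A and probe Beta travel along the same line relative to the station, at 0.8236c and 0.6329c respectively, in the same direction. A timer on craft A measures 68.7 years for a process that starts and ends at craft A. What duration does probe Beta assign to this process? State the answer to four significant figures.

74.90 years

Transform craft A's velocity into probe Beta's frame: (0.8236 − 0.6329)/(1 − 0.8236·0.6329) = 0.1907/0.47874356, so the relative speed is 0.39833c.
γ for this relative speed: γ = 1/√(1 − 0.158667) = 1.0902.
Craft A's interval is proper; time dilation gives Δt_B = γΔτ = 1.0902 × 68.7 years = 74.90 years.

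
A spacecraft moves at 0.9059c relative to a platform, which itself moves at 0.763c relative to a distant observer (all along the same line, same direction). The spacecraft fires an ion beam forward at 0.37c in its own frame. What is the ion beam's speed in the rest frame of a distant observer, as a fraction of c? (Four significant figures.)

First combine the ion beam and spacecraft (S''→S'): u₁ = (0.37 + 0.9059)/(1 + 0.37×0.9059) = 1.2759/1.335183 = 0.9556.
Then combine with the platform (S'→S): u = (0.9556 + 0.763)/(1 + 0.9556×0.763) = 1.7186/1.7291228 = 0.99391.

0.9939c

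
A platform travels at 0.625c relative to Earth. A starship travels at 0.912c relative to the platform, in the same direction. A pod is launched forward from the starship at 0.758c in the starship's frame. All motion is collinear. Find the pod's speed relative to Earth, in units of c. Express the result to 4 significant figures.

First combine the pod and starship (S''→S'): u₁ = (0.758 + 0.912)/(1 + 0.758×0.912) = 1.67/1.691296 = 0.98741.
Then combine with the platform (S'→S): u = (0.98741 + 0.625)/(1 + 0.98741×0.625) = 1.61241/1.61713125 = 0.99708.

0.9971c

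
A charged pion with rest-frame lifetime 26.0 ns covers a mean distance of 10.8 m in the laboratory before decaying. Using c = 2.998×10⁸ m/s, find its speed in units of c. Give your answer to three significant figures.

d = βγcτ ⇒ βγ = d/(cτ) = 10.80 m / (7.7948 m) = 1.3855.
β = (βγ)/√(1+(βγ)²) = 1.3855/√2.91961 = 0.811.

0.811c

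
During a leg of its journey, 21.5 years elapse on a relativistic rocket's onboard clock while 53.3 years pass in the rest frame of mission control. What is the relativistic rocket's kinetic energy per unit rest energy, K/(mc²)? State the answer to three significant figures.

1.48

The time-dilation ratio gives γ = 53.3/21.5 = 2.47907.
K/(mc²) = γ − 1 = 2.47907 − 1 = 1.48.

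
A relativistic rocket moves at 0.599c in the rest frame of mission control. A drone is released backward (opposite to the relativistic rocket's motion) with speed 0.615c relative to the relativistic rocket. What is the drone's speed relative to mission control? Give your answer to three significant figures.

0.0253c

Relativistic velocity addition: u = (u' + v)/(1 + u'v/c²), with u' = −0.615c and v = 0.599c.
Numerator: −0.615 + 0.599 = −0.016. Denominator: 1 + (−0.615)(0.599) = 0.631615.
u = −0.016/0.631615 = −0.025332, so the speed is 0.0253c.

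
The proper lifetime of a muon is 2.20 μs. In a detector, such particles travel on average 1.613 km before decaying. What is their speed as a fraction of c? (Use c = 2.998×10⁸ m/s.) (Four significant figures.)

0.9256c

d = βγcτ ⇒ βγ = d/(cτ) = 1613 m / (659.56 m) = 2.4456.
β = (βγ)/√(1+(βγ)²) = 2.4456/√6.98096 = 0.9256.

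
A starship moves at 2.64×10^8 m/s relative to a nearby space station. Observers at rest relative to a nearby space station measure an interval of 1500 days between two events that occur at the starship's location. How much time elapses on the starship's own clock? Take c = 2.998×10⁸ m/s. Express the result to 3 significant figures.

β = v/c = (2.64×10^8 m/s)/(2.998×10⁸ m/s) = 0.880587.
With β = 0.880587, γ = 1/√(1 − 0.880587²) = 1/√0.2245665 = 2.1102.
The starship's clock runs slow as seen from a nearby space station, so Δτ = Δt/γ = 1500/2.1102 = 711 days.

711 days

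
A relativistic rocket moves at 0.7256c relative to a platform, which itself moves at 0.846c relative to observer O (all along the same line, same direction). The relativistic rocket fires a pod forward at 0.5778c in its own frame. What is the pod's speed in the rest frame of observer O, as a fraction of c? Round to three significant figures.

Apply u = (u'+v)/(1+u'v) twice. Pod in the platform frame: (0.5778+0.7256)/(1+0.5778·0.7256) = 1.3034/1.41925168 = 0.91837c.
That velocity, transformed to the rest frame of observer O: (0.91837+0.846)/(1+0.91837·0.846) = 1.76437/1.77694102 = 0.99293c.

0.993c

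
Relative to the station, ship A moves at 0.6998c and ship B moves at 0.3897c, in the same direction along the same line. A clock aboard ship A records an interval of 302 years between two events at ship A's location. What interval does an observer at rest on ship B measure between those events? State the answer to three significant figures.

The velocity of ship A relative to ship B is (0.6998 − 0.3897)c / (1 − 0.6998×0.3897) = 0.42638c; relative speed 0.42638c.
At |u| = 0.42638c, γ = (1 − 0.1818)^(−1/2) = 1.1055.
Ship A's interval is proper; time dilation gives Δt_B = γΔτ = 1.1055 × 302 years = 334 years.

334 years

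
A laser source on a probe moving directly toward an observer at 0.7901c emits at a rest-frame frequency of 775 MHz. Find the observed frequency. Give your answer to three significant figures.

2260 MHz

Relativistic Doppler (source moving toward): f_obs = f_src · √((1+β)/(1−β)).
With β = 0.7901: factor = √(1.7901/0.2099) = 2.9203.
f_obs = 775 × 2.9203 = 2260 MHz.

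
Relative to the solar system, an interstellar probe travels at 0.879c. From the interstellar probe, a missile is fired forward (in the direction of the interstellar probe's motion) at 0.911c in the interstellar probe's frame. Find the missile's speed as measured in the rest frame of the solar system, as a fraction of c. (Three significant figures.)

In units of c, u = (u' + v)/(1 + u'v) with u' = 0.911 and v = 0.879.
Numerator: 0.911 + 0.879 = 1.79. Denominator: 1 + (0.911)(0.879) = 1.800769.
u = 1.79/1.800769 = 0.99402, so the speed is 0.994c.

0.994c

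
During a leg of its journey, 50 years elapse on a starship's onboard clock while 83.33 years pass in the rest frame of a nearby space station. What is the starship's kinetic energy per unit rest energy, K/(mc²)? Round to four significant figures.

0.6666

γ = Δt/Δτ = 83.33/50 = 1.6666.
Since K = (γ−1)mc², K/(mc²) = 1.6666 − 1 = 0.6666.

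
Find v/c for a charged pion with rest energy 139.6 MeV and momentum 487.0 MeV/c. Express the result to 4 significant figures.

βγ = pc/(mc²) = 487.0/139.6 = 3.4885.
Since γ² = 1 + (βγ)² = 13.1696, γ = √13.1696 = 3.62899, and β = (βγ)/γ = 3.4885/3.62899 = 0.9613.

0.9613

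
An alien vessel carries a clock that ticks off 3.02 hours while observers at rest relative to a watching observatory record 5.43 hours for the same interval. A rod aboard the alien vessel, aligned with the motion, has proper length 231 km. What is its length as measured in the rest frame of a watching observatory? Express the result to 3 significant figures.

128 km

γ = Δt/Δτ = 5.43/3.02 = 1.79801.
The rod contracts by the same γ: 231 km / 1.79801 = 128 km.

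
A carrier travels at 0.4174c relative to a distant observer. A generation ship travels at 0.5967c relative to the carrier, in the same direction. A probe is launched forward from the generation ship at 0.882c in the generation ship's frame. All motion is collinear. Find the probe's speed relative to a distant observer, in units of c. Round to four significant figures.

First combine the probe and generation ship (S''→S'): u₁ = (0.882 + 0.5967)/(1 + 0.882×0.5967) = 1.4787/1.5262894 = 0.96882.
Then combine with the carrier (S'→S): u = (0.96882 + 0.4174)/(1 + 0.96882×0.4174) = 1.38622/1.404385468 = 0.98707.

0.9871c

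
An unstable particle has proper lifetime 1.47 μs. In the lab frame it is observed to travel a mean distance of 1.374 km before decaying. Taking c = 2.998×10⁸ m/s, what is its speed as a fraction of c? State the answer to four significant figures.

d = βγcτ ⇒ βγ = d/(cτ) = 1374 m / (440.706 m) = 3.1177.
β = (βγ)/√(1+(βγ)²) = 3.1177/√10.72005 = 0.9522.

0.9522c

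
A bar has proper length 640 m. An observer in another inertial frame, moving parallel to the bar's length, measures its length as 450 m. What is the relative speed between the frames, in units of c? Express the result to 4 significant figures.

Length contraction gives γ = L₀/L = 640/450 = 1.4222.
β = √(1 − 1/γ²) = √0.5056 = 0.7111.

0.7111c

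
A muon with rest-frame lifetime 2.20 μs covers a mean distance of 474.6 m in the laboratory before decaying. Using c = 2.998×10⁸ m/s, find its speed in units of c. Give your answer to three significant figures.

0.584c

Let x = d/(cτ) = 474.6 m / (2.998×10⁸ m/s × 2.200×10^-6 s) = 0.71957. Since d = βγcτ, x = βγ = β/√(1−β²).
Solving: β² = x²/(1+x²) = 0.517781/1.517781 = 0.341143, so β = 0.584.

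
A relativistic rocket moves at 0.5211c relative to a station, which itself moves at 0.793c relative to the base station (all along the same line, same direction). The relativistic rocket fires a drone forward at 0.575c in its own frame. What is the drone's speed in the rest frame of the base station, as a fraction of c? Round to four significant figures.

First combine the drone and relativistic rocket (S''→S'): u₁ = (0.575 + 0.5211)/(1 + 0.575×0.5211) = 1.0961/1.2996325 = 0.84339.
Then combine with the station (S'→S): u = (0.84339 + 0.793)/(1 + 0.84339×0.793) = 1.63639/1.66880827 = 0.98057.

0.9806c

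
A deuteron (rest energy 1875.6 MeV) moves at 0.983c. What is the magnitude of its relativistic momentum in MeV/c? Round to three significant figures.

γ = 1/√(1 − β²) = 1/√(1 − 0.966289) = 1/√0.033711 = 5.4465.
Momentum: p = γβ·mc = 5.4465 × 0.983 × 1875.6 MeV/c = 10000 MeV/c.

10000 MeV/c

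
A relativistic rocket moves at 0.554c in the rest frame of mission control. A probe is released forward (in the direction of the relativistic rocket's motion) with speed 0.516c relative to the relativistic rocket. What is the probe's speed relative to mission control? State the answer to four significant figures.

0.8321c

In units of c, u = (u' + v)/(1 + u'v) with u' = 0.516 and v = 0.554.
Numerator: 0.516 + 0.554 = 1.07. Denominator: 1 + (0.516)(0.554) = 1.285864.
u = 1.07/1.285864 = 0.83213, so the speed is 0.8321c.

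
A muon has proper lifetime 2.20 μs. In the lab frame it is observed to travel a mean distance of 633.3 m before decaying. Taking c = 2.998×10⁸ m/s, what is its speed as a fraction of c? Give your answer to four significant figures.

0.6926c

d = βγcτ ⇒ βγ = d/(cτ) = 633.3 m / (659.56 m) = 0.96019.
β = (βγ)/√(1+(βγ)²) = 0.96019/√1.921965 = 0.6926.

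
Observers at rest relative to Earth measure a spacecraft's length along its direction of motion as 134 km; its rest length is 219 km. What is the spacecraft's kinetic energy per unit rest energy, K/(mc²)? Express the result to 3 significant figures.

Length contraction gives γ = L₀/L = 219/134 = 1.63433.
Since K = (γ−1)mc², K/(mc²) = 1.63433 − 1 = 0.634.

0.634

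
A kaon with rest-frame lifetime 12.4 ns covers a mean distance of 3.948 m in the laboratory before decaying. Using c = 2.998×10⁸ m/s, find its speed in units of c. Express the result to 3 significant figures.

0.728c

Lab distance = (lab lifetime)·v = γτ·βc, so βγ = d/(cτ) = 3.948/(2.998×10⁸ × 1.240×10^-8) = 1.062.
With βγ = 1.062: γ² = 1 + (βγ)² = 2.12784, and β = (βγ)/γ = 1.062/1.45871 = 0.728.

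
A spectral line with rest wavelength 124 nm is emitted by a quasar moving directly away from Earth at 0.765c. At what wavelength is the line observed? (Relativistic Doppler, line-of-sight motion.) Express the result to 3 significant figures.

Relativistic Doppler for wavelength: λ_obs = λ_src · √((1+β)/(1−β)).
With β = 0.765: factor = √(1.765/0.235) = 2.7406.
λ_obs = 124 × 2.7406 = 340 nm.

340 nm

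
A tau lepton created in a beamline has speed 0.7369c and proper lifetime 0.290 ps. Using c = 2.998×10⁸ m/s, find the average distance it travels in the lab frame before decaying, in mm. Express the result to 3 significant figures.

γ = 1/√(1 − β²) = 1/√(1 − 0.54302161) = 1/√0.45697839 = 1/0.676002 = 1.4793.
Lab-frame lifetime: Δt = γτ = 1.4793 × 0.290 ps = 0.429 ps.
Distance: d = vΔt = 0.7369 × 2.998×10⁸ m/s × 4.2900×10^-13 s = 9.48×10^-5 m = 0.0948 mm.

0.0948 mm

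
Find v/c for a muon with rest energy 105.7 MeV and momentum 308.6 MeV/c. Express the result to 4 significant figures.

βγ = pc/(mc²) = 308.6/105.7 = 2.9196.
Since γ² = 1 + (βγ)² = 9.52406, γ = √9.52406 = 3.08611, and β = (βγ)/γ = 2.9196/3.08611 = 0.9460.

0.9460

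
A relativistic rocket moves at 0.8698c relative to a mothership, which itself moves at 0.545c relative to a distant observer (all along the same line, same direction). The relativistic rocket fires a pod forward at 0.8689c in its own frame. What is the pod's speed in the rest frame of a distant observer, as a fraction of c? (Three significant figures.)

0.997c

Compose velocities in two stages. Stage 1 (into S'): u₁ = (0.8689+0.8698)/(1+0.8689×0.8698) = 0.99028.
Stage 2 (into S): u = (0.99028+0.545)/(1+0.99028×0.545) = 0.99713, so the speed is 0.997c.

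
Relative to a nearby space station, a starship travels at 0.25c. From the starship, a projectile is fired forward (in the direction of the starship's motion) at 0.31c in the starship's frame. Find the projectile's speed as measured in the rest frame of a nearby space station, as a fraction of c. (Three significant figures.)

In units of c, u = (u' + v)/(1 + u'v) with u' = 0.31 and v = 0.25.
Numerator: 0.31 + 0.25 = 0.56. Denominator: 1 + (0.31)(0.25) = 1.0775.
u = 0.56/1.0775 = 0.51972, so the speed is 0.520c.

0.520c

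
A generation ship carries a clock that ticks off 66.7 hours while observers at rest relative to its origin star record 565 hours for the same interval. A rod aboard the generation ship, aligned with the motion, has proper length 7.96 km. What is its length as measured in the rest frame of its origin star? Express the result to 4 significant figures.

The time-dilation ratio gives γ = 565/66.7 = 8.47076.
L = L₀/γ = 7.96/8.47076 = 0.9397 km.

0.9397 km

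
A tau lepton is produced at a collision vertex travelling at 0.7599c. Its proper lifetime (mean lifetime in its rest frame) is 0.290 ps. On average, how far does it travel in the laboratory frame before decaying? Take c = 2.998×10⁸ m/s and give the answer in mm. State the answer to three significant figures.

With β = 0.7599, γ = 1/√(1 − 0.7599²) = 1/√0.42255199 = 1.5384.
Lab-frame lifetime: Δt = γτ = 1.5384 × 0.290 ps = 0.44614 ps.
Distance: d = vΔt = 0.7599 × 2.998×10⁸ m/s × 4.4614×10^-13 s = 1.02×10^-4 m = 0.102 mm.

0.102 mm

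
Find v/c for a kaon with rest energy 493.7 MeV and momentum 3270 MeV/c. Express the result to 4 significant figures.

pc/(mc²) = 3270/493.7 = 6.6235 = βγ = β/√(1−β²).
So β² = x²/(1 + x²) with x = 6.6235: x² = 43.8708, β² = 43.8708/44.8708 = 0.977714, β = 0.9888.

0.9888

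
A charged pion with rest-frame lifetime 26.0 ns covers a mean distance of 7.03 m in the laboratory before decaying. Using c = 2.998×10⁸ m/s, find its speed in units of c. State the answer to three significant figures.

0.670c

Lab distance = (lab lifetime)·v = γτ·βc, so βγ = d/(cτ) = 7.030/(2.998×10⁸ × 2.600×10^-8) = 0.90188.
With βγ = 0.90188: γ² = 1 + (βγ)² = 1.813388, and β = (βγ)/γ = 0.90188/1.34662 = 0.670.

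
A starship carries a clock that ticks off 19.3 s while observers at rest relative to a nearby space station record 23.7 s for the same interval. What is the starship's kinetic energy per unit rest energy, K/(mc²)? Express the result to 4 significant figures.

From Δt = γΔτ: γ = 23.7/19.3 = 1.22798.
Since K = (γ−1)mc², K/(mc²) = 1.22798 − 1 = 0.2280.

0.2280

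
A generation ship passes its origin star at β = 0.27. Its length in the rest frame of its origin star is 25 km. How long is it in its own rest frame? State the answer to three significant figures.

With β = 0.27, γ = 1/√(1 − 0.27²) = 1/√0.9271 = 1.0386.
Proper length: L₀ = γ·L = 1.0386 × 25 = 26.0 km.

26.0 km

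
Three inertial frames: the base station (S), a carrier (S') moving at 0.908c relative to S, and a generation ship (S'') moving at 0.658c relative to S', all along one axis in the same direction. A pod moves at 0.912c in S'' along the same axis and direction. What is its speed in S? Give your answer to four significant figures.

0.9991c

First combine the pod and generation ship (S''→S'): u₁ = (0.912 + 0.658)/(1 + 0.912×0.658) = 1.57/1.600096 = 0.98119.
Then combine with the carrier (S'→S): u = (0.98119 + 0.908)/(1 + 0.98119×0.908) = 1.88919/1.89092052 = 0.99908.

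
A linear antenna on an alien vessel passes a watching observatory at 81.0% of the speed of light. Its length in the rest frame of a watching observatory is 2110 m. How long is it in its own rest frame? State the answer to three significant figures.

3600 m

Lorentz factor: γ = (1 − 0.6561)^(−1/2) = 1.7052.
Proper length: L₀ = γ·L = 1.7052 × 2110 = 3600 m.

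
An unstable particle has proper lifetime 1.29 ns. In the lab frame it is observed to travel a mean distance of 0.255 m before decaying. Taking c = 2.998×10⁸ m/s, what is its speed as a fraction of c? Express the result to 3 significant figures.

d = βγcτ ⇒ βγ = d/(cτ) = 0.2550 m / (0.386742 m) = 0.65935.
β = (βγ)/√(1+(βγ)²) = 0.65935/√1.434742 = 0.550.

0.550c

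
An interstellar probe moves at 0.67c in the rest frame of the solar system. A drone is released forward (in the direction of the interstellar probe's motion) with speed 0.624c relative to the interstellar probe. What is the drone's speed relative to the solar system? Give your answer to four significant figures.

Relativistic velocity addition: u = (u' + v)/(1 + u'v/c²), with u' = 0.624c and v = 0.67c.
Numerator: 0.624 + 0.67 = 1.294. Denominator: 1 + (0.624)(0.67) = 1.41808.
u = 1.294/1.41808 = 0.9125, so the speed is 0.9125c.

0.9125c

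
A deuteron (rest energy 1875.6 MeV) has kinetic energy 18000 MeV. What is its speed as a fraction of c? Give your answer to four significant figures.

0.9955c

γ = 1 + K/(mc²) = 1 + 18000/1875.6 = 10.597.
β = √(1 − 1/γ²) = √(1 − 0.008905) = √0.991095 = 0.9955.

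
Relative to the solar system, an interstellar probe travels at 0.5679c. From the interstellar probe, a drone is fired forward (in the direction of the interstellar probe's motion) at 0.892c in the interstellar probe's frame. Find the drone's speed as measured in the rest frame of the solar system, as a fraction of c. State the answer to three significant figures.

0.969c

Relativistic velocity addition: u = (u' + v)/(1 + u'v/c²), with u' = 0.892c and v = 0.5679c.
Numerator: 0.892 + 0.5679 = 1.4599. Denominator: 1 + (0.892)(0.5679) = 1.5065668.
u = 1.4599/1.5065668 = 0.96902, so the speed is 0.969c.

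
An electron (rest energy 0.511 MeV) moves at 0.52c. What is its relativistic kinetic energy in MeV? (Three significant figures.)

With β = 0.52, γ = 1/√(1 − 0.52²) = 1/√0.7296 = 1.17073.
Kinetic energy: K = (γ − 1)mc² = (1.17073 − 1) × 0.511 MeV = 0.17073 × 0.511 = 0.0872 MeV.

0.0872 MeV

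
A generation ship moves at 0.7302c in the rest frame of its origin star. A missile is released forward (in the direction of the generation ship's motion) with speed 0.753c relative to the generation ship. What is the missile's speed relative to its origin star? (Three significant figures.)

In units of c, u = (u' + v)/(1 + u'v) with u' = 0.753 and v = 0.7302.
Numerator: 0.753 + 0.7302 = 1.4832. Denominator: 1 + (0.753)(0.7302) = 1.5498406.
u = 1.4832/1.5498406 = 0.957, so the speed is 0.957c.

0.957c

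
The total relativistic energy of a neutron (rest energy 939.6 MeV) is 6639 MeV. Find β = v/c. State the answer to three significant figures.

0.990

Total energy E = γmc² gives γ = 6639/939.6 = 7.0658.
Hence β = √(1 − 1/γ²) = √(1 − 0.0200298) = √0.9799702 = 0.990.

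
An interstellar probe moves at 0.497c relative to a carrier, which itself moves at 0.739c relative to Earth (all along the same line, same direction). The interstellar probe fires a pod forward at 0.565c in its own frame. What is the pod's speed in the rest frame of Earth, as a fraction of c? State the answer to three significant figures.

Apply u = (u'+v)/(1+u'v) twice. Pod in the carrier frame: (0.565+0.497)/(1+0.565·0.497) = 1.062/1.280805 = 0.82917c.
That velocity, transformed to the rest frame of Earth: (0.82917+0.739)/(1+0.82917·0.739) = 1.56817/1.61275663 = 0.97235c.

0.972c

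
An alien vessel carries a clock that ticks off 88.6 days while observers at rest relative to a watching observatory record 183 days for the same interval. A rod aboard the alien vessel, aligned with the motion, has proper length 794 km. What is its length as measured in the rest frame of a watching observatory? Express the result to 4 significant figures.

The time-dilation ratio gives γ = 183/88.6 = 2.06546.
L = L₀/γ = 794/2.06546 = 384.4 km.

384.4 km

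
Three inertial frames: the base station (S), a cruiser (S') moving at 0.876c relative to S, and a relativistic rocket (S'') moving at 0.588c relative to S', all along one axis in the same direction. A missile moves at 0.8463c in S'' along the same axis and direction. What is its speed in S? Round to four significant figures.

0.9971c

Compose velocities in two stages. Stage 1 (into S'): u₁ = (0.8463+0.588)/(1+0.8463×0.588) = 0.95772.
Stage 2 (into S): u = (0.95772+0.876)/(1+0.95772×0.876) = 0.99715, so the speed is 0.9971c.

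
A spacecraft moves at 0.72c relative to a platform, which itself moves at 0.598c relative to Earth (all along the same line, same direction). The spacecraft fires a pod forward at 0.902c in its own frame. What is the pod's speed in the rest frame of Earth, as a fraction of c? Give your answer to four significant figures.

0.9958c

Compose velocities in two stages. Stage 1 (into S'): u₁ = (0.902+0.72)/(1+0.902×0.72) = 0.98336.
Stage 2 (into S): u = (0.98336+0.598)/(1+0.98336×0.598) = 0.99579, so the speed is 0.9958c.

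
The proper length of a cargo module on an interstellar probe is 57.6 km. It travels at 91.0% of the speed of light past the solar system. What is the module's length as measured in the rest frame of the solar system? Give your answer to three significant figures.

23.9 km

With β = 0.91, γ = 1/√(1 − 0.91²) = 1/√0.1719 = 2.4119.
Length contraction: L = L₀/γ = 57.6/2.4119 = 23.9 km.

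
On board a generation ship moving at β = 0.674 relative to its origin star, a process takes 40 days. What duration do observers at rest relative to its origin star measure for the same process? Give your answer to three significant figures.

54.1 days

Lorentz factor: γ = (1 − 0.454276)^(−1/2) = 1.3537.
The onboard clock measures proper time, so the interval in the rest frame of its origin star is dilated: Δt = γ·Δτ = 1.3537 × 40 days = 54.1 days.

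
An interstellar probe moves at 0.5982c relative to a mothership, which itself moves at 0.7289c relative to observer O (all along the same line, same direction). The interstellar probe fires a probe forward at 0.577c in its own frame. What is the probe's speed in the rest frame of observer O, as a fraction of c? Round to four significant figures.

Compose velocities in two stages. Stage 1 (into S'): u₁ = (0.577+0.5982)/(1+0.577×0.5982) = 0.87365.
Stage 2 (into S): u = (0.87365+0.7289)/(1+0.87365×0.7289) = 0.97907, so the speed is 0.9791c.

0.9791c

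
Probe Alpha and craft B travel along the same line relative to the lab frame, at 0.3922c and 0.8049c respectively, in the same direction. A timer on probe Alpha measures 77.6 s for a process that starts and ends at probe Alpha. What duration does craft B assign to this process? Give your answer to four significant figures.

97.28 s

Speed of probe Alpha in craft B's frame: u = (v_A − v_B)/(1 − v_A v_B/c²) = (0.3922 − 0.8049)/(1 − 0.3922×0.8049) = −0.4127/0.68431822 = −0.60308; |u| = 0.60308c.
γ for this relative speed: γ = 1/√(1 − 0.363705) = 1.2536.
Probe Alpha's interval is proper; time dilation gives Δt_B = γΔτ = 1.2536 × 77.6 s = 97.28 s.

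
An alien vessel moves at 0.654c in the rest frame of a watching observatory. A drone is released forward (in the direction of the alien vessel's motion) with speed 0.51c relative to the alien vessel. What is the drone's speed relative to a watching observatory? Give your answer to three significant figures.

In units of c, u = (u' + v)/(1 + u'v) with u' = 0.51 and v = 0.654.
Numerator: 0.51 + 0.654 = 1.164. Denominator: 1 + (0.51)(0.654) = 1.33354.
u = 1.164/1.33354 = 0.87286, so the speed is 0.873c.

0.873c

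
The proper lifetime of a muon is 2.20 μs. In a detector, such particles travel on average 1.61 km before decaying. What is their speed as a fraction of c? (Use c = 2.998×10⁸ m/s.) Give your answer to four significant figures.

Let x = d/(cτ) = 1610 m / (2.998×10⁸ m/s × 2.200×10^-6 s) = 2.441. Since d = βγcτ, x = βγ = β/√(1−β²).
Solving: β² = x²/(1+x²) = 5.95848/6.95848 = 0.85629, so β = 0.9254.

0.9254c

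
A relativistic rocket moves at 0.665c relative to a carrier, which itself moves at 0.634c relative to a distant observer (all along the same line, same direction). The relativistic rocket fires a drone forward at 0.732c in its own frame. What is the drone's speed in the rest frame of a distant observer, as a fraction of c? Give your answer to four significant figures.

0.9861c

First combine the drone and relativistic rocket (S''→S'): u₁ = (0.732 + 0.665)/(1 + 0.732×0.665) = 1.397/1.48678 = 0.93961.
Then combine with the carrier (S'→S): u = (0.93961 + 0.634)/(1 + 0.93961×0.634) = 1.57361/1.59571274 = 0.98615.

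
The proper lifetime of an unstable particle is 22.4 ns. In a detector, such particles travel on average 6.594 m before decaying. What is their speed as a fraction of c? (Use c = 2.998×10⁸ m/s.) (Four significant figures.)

0.7006c

Let x = d/(cτ) = 6.594 m / (2.998×10⁸ m/s × 2.240×10^-8 s) = 0.9819. Since d = βγcτ, x = βγ = β/√(1−β²).
Solving: β² = x²/(1+x²) = 0.964128/1.964128 = 0.490868, so β = 0.7006.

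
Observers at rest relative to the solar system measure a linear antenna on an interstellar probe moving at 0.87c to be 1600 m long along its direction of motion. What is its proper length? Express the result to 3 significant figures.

With β = 0.87, γ = 1/√(1 − 0.87²) = 1/√0.2431 = 2.0282.
Proper length: L₀ = γ·L = 2.0282 × 1600 = 3250 m.

3250 m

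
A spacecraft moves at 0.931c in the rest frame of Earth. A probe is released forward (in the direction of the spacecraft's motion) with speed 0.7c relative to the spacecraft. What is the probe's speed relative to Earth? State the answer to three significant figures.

0.987c

Relativistic velocity addition: u = (u' + v)/(1 + u'v/c²), with u' = 0.7c and v = 0.931c.
Numerator: 0.7 + 0.931 = 1.631. Denominator: 1 + (0.7)(0.931) = 1.6517.
u = 1.631/1.6517 = 0.98747, so the speed is 0.987c.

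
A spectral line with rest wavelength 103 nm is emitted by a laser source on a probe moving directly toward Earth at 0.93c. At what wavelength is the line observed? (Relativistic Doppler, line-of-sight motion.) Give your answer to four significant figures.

19.62 nm

Relativistic Doppler for wavelength: λ_obs = λ_src · √((1−β)/(1+β)).
With β = 0.93: factor = √(0.07/1.93) = 0.19045.
λ_obs = 103 × 0.19045 = 19.62 nm.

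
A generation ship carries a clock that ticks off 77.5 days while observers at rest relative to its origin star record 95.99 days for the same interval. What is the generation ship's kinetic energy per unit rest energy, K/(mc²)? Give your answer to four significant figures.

0.2386

The time-dilation ratio gives γ = 95.99/77.5 = 1.23858.
K/(mc²) = γ − 1 = 1.23858 − 1 = 0.2386.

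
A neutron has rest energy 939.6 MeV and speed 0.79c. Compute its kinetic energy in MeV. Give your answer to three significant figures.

Lorentz factor: γ = (1 − 0.6241)^(−1/2) = 1.63104.
Kinetic energy: K = (γ − 1)mc² = (1.63104 − 1) × 939.6 MeV = 0.63104 × 939.6 = 593 MeV.

593 MeV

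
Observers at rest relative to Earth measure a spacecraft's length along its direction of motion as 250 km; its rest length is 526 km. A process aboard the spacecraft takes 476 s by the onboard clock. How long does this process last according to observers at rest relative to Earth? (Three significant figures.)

Length contraction gives γ = L₀/L = 526/250 = 2.104.
Δt = γΔτ = 2.104 × 476 = 1000 s.

1000 s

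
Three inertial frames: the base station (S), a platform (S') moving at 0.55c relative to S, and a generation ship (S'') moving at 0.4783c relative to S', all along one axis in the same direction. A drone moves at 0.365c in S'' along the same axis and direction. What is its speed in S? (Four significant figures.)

First combine the drone and generation ship (S''→S'): u₁ = (0.365 + 0.4783)/(1 + 0.365×0.4783) = 0.8433/1.1745795 = 0.71796.
Then combine with the platform (S'→S): u = (0.71796 + 0.55)/(1 + 0.71796×0.55) = 1.26796/1.394878 = 0.90901.

0.9090c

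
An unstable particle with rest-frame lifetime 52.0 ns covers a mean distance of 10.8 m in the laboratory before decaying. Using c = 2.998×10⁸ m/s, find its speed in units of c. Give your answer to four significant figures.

0.5695c

Let x = d/(cτ) = 10.80 m / (2.998×10⁸ m/s × 5.200×10^-8 s) = 0.69277. Since d = βγcτ, x = βγ = β/√(1−β²).
Solving: β² = x²/(1+x²) = 0.47993/1.47993 = 0.324292, so β = 0.5695.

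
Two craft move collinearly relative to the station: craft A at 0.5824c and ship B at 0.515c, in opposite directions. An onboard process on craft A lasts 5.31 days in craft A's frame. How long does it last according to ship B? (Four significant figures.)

Transform craft A's velocity into ship B's frame: (0.5824 + 0.515)/(1 + 0.5824·0.515) = 1.0974/1.299936, so the relative speed is 0.8442c.
At |u| = 0.8442c, γ = (1 − 0.712674)^(−1/2) = 1.8656.
The clock on craft A records proper time, so ship B measures Δt = γΔτ = 1.8656 × 5.31 = 9.906 days.

9.906 days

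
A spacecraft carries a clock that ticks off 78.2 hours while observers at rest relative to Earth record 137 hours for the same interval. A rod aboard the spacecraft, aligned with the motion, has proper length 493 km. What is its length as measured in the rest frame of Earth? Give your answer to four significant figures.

281.4 km

The time-dilation ratio gives γ = 137/78.2 = 1.75192.
L = L₀/γ = 493/1.75192 = 281.4 km.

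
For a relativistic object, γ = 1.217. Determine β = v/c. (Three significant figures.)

β = √(1 − 1/γ²) = √(1 − 1/1.481089) = √0.324821 = 0.570.

0.570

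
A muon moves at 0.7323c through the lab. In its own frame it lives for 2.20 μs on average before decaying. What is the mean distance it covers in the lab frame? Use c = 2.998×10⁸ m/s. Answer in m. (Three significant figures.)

709 m

With β = 0.7323, γ = 1/√(1 − 0.7323²) = 1/√0.46373671 = 1.4685.
Lab-frame lifetime: Δt = γτ = 1.4685 × 2.20 μs = 3.2307 μs.
Distance: d = vΔt = 0.7323 × 2.998×10⁸ m/s × 3.2307×10^-6 s = 709 m.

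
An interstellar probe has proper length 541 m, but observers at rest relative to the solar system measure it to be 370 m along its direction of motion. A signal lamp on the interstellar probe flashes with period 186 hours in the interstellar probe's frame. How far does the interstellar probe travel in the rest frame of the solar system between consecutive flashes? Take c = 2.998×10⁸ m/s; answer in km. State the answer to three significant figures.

Length contraction gives γ = L₀/L = 541/370 = 1.46216.
β = √(1 − 1/γ²) = 0.72956. Lab-frame period = γτ = 1.46216×186 hours = 271.96 hours. Distance = βc × γτ = 0.72956 × 2.998×10⁸ m/s × 979056 s = 2.1414×10^14 m = 2.14×10^11 km.

2.14×10^11 km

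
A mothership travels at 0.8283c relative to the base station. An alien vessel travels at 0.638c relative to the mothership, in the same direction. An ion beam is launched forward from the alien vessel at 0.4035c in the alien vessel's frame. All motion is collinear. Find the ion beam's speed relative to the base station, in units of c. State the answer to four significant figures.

0.9825c

First combine the ion beam and alien vessel (S''→S'): u₁ = (0.4035 + 0.638)/(1 + 0.4035×0.638) = 1.0415/1.257433 = 0.82827.
Then combine with the mothership (S'→S): u = (0.82827 + 0.8283)/(1 + 0.82827×0.8283) = 1.65657/1.686056041 = 0.98251.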